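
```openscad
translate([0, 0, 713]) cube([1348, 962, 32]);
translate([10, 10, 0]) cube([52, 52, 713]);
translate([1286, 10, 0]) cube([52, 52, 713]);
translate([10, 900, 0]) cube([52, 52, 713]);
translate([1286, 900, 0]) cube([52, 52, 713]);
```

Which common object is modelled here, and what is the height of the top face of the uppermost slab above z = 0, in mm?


A table. The table height is 745 mm.

A 1348×962×32 slab sits at z = 713 on four 52 mm square posts — a table. The top surface is at 713 + 32 = 745 mm.


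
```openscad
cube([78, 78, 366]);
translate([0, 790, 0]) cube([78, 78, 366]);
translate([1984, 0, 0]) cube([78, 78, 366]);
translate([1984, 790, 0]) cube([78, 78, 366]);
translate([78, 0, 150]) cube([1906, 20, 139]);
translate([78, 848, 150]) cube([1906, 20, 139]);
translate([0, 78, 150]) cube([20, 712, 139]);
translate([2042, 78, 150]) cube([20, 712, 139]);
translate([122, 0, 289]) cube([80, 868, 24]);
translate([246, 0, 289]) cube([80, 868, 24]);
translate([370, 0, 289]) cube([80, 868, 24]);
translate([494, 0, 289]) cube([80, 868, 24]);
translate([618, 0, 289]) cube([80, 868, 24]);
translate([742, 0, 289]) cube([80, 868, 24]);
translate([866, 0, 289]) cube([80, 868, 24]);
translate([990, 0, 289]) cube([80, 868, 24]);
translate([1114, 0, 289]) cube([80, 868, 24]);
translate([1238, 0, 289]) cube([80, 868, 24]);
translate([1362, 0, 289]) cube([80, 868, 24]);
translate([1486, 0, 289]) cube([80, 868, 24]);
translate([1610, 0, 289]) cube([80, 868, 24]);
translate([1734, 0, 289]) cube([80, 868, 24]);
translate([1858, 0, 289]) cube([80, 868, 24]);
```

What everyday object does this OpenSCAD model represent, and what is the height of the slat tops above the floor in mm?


A bed frame. The slat-top height is 313 mm.

Four posts, four rails, and a row of slats — a bed frame. Slats sit on the rails at z = 150 + 139 = 289; with slat thickness 24, the top is 313 mm.


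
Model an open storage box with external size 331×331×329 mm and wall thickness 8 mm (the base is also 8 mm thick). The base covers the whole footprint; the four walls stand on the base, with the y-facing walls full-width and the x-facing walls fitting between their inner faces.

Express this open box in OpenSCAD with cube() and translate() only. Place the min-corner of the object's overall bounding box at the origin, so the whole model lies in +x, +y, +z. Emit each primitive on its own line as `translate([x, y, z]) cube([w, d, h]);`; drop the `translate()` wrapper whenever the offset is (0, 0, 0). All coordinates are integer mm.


cube([331, 331, 8]);
translate([0, 0, 8]) cube([331, 8, 321]);
translate([0, 323, 8]) cube([331, 8, 321]);
translate([0, 8, 8]) cube([8, 315, 321]);
translate([323, 8, 8]) cube([8, 315, 321]);


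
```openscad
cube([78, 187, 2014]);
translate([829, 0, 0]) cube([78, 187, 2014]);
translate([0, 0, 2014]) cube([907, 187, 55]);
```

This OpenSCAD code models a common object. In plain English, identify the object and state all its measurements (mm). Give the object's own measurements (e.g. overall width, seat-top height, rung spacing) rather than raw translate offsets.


A door frame. The clear opening is 751 mm wide and 2014 mm high. Two 78 mm wide jambs, 187 mm deep, stand either side of the opening from the floor to the top of the opening. A 55 mm thick head sits across the top of both jambs, spanning the full outside width of the frame.


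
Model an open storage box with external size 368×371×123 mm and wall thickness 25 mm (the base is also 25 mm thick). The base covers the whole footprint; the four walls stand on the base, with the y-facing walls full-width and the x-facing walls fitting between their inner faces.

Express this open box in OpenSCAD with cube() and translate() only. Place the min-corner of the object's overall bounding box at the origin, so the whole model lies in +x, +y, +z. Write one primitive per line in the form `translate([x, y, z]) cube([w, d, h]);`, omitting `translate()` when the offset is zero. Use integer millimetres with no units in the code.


cube([368, 371, 25]);
translate([0, 0, 25]) cube([368, 25, 98]);
translate([0, 346, 25]) cube([368, 25, 98]);
translate([0, 25, 25]) cube([25, 321, 98]);
translate([343, 25, 25]) cube([25, 321, 98]);


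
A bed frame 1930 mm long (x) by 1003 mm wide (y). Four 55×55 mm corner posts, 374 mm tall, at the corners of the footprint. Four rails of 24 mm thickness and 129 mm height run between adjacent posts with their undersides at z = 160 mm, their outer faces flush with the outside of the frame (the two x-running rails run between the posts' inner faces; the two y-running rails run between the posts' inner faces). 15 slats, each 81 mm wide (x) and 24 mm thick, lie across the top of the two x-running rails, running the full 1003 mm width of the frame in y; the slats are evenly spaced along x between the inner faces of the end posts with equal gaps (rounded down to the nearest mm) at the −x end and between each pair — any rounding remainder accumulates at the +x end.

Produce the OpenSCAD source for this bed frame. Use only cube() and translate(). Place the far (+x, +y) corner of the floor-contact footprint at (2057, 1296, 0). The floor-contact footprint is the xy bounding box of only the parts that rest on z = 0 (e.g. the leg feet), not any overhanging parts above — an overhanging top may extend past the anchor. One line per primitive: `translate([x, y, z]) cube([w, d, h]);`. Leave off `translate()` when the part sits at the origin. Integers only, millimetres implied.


translate([127, 293, 0]) cube([55, 55, 374]);
translate([127, 1241, 0]) cube([55, 55, 374]);
translate([2002, 293, 0]) cube([55, 55, 374]);
translate([2002, 1241, 0]) cube([55, 55, 374]);
translate([182, 293, 160]) cube([1820, 24, 129]);
translate([182, 1272, 160]) cube([1820, 24, 129]);
translate([127, 348, 160]) cube([24, 893, 129]);
translate([2033, 348, 160]) cube([24, 893, 129]);
translate([219, 293, 289]) cube([81, 1003, 24]);
translate([337, 293, 289]) cube([81, 1003, 24]);
translate([455, 293, 289]) cube([81, 1003, 24]);
translate([573, 293, 289]) cube([81, 1003, 24]);
translate([691, 293, 289]) cube([81, 1003, 24]);
translate([809, 293, 289]) cube([81, 1003, 24]);
translate([927, 293, 289]) cube([81, 1003, 24]);
translate([1045, 293, 289]) cube([81, 1003, 24]);
translate([1163, 293, 289]) cube([81, 1003, 24]);
translate([1281, 293, 289]) cube([81, 1003, 24]);
translate([1399, 293, 289]) cube([81, 1003, 24]);
translate([1517, 293, 289]) cube([81, 1003, 24]);
translate([1635, 293, 289]) cube([81, 1003, 24]);
translate([1753, 293, 289]) cube([81, 1003, 24]);
translate([1871, 293, 289]) cube([81, 1003, 24]);


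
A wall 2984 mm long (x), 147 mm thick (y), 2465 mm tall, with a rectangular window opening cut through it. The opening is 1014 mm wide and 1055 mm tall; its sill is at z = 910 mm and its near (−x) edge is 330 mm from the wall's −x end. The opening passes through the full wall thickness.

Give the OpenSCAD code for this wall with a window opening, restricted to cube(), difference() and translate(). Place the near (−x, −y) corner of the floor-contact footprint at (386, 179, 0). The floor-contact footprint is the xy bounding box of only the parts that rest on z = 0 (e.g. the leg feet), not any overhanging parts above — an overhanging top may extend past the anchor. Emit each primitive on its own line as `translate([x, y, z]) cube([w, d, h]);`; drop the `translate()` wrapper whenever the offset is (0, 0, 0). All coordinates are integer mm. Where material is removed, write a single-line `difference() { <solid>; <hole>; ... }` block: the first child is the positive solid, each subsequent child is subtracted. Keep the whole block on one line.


difference() { translate([386, 179, 0]) cube([2984, 147, 2465]); translate([716, 179, 910]) cube([1014, 147, 1055]); }


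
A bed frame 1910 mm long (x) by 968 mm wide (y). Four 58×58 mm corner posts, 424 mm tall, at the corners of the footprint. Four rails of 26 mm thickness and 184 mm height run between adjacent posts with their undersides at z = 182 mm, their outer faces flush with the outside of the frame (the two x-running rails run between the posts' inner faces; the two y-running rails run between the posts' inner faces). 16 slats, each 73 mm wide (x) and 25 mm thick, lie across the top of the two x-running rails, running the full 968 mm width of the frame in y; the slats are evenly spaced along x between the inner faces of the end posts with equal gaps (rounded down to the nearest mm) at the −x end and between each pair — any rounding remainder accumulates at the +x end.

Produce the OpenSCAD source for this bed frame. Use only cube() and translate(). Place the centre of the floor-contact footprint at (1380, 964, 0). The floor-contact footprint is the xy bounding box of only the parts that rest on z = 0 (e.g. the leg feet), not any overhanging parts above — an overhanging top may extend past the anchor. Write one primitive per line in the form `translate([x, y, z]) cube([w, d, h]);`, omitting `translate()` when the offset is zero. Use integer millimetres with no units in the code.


translate([425, 480, 0]) cube([58, 58, 424]);
translate([425, 1390, 0]) cube([58, 58, 424]);
translate([2277, 480, 0]) cube([58, 58, 424]);
translate([2277, 1390, 0]) cube([58, 58, 424]);
translate([483, 480, 182]) cube([1794, 26, 184]);
translate([483, 1422, 182]) cube([1794, 26, 184]);
translate([425, 538, 182]) cube([26, 852, 184]);
translate([2309, 538, 182]) cube([26, 852, 184]);
translate([519, 480, 366]) cube([73, 968, 25]);
translate([628, 480, 366]) cube([73, 968, 25]);
translate([737, 480, 366]) cube([73, 968, 25]);
translate([846, 480, 366]) cube([73, 968, 25]);
translate([955, 480, 366]) cube([73, 968, 25]);
translate([1064, 480, 366]) cube([73, 968, 25]);
translate([1173, 480, 366]) cube([73, 968, 25]);
translate([1282, 480, 366]) cube([73, 968, 25]);
translate([1391, 480, 366]) cube([73, 968, 25]);
translate([1500, 480, 366]) cube([73, 968, 25]);
translate([1609, 480, 366]) cube([73, 968, 25]);
translate([1718, 480, 366]) cube([73, 968, 25]);
translate([1827, 480, 366]) cube([73, 968, 25]);
translate([1936, 480, 366]) cube([73, 968, 25]);
translate([2045, 480, 366]) cube([73, 968, 25]);
translate([2154, 480, 366]) cube([73, 968, 25]);


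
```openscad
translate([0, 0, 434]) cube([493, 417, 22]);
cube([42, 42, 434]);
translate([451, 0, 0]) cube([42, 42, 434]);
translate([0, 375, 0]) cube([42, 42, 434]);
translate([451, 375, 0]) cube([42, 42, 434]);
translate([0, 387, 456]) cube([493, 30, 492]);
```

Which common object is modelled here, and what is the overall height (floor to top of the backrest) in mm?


A chair. The overall height is 948 mm.

A slab on four corner posts with a tall panel at the back — a chair. The seat slab sits at z = 434 with thickness 22, and the 492 mm backrest starts at the seat top, so the overall height is 434 + 22 + 492 = 948 mm.


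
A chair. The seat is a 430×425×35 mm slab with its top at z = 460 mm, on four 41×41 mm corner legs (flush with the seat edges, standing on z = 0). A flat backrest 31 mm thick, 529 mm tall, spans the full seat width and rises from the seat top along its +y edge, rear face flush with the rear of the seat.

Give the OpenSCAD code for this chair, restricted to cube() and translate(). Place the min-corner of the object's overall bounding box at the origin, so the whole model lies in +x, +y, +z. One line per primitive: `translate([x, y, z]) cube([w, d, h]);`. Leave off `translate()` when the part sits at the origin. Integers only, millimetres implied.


// leg_h = 460 - 35 = 425
translate([0, 0, 425]) cube([430, 425, 35]);
cube([41, 41, 425]);
translate([389, 0, 0]) cube([41, 41, 425]);
translate([0, 384, 0]) cube([41, 41, 425]);
translate([389, 384, 0]) cube([41, 41, 425]);
translate([0, 394, 460]) cube([430, 31, 529]);


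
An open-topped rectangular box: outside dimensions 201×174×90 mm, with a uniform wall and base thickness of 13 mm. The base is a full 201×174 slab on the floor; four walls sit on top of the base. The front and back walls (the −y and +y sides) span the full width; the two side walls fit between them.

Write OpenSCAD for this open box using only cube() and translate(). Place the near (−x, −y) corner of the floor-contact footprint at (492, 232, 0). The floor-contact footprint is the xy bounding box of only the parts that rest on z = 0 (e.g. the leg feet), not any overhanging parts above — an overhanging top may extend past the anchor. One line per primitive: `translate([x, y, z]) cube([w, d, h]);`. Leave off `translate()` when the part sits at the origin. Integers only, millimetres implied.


translate([492, 232, 0]) cube([201, 174, 13]);
translate([492, 232, 13]) cube([201, 13, 77]);
translate([492, 393, 13]) cube([201, 13, 77]);
translate([492, 245, 13]) cube([13, 148, 77]);
translate([680, 245, 13]) cube([13, 148, 77]);


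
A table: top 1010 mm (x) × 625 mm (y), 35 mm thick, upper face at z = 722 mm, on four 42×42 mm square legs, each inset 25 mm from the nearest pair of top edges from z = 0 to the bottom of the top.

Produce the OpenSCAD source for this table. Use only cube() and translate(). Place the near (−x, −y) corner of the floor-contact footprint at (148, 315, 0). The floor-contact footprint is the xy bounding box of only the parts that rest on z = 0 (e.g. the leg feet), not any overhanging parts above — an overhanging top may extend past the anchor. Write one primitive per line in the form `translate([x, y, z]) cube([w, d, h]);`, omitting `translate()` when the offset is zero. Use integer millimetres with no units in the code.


translate([123, 290, 687]) cube([1010, 625, 35]);
translate([148, 315, 0]) cube([42, 42, 687]);
translate([1066, 315, 0]) cube([42, 42, 687]);
translate([148, 848, 0]) cube([42, 42, 687]);
translate([1066, 848, 0]) cube([42, 42, 687]);


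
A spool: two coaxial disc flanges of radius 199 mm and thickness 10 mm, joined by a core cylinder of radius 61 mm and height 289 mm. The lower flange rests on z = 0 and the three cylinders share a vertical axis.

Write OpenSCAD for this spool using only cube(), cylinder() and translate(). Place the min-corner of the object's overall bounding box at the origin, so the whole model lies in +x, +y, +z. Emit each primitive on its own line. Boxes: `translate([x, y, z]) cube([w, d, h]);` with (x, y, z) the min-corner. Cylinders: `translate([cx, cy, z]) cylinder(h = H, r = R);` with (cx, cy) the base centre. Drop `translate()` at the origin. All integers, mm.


translate([199, 199, 0]) cylinder(h = 10, r = 199);
translate([199, 199, 10]) cylinder(h = 289, r = 61);
translate([199, 199, 299]) cylinder(h = 10, r = 199);


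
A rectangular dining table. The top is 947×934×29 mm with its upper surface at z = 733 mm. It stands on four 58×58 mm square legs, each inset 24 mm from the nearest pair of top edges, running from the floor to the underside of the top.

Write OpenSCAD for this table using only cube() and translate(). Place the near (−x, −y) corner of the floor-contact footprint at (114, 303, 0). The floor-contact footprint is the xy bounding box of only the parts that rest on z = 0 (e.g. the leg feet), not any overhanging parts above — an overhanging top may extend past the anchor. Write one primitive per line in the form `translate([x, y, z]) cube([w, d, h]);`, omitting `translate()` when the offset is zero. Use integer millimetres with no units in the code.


translate([90, 279, 704]) cube([947, 934, 29]);
translate([114, 303, 0]) cube([58, 58, 704]);
translate([955, 303, 0]) cube([58, 58, 704]);
translate([114, 1131, 0]) cube([58, 58, 704]);
translate([955, 1131, 0]) cube([58, 58, 704]);


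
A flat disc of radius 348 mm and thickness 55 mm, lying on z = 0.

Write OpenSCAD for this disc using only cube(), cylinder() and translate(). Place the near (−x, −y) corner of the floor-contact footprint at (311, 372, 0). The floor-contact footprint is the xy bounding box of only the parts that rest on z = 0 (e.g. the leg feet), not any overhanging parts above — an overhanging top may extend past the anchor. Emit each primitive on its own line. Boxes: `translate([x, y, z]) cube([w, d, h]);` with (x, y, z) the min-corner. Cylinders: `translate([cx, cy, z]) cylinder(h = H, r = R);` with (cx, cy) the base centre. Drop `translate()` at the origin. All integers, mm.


translate([659, 720, 0]) cylinder(h = 55, r = 348);


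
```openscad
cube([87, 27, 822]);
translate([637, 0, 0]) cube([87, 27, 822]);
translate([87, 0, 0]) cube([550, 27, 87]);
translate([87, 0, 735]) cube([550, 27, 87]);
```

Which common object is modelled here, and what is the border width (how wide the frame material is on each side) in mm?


A picture frame. The border width is 87 mm.

Four thin pieces enclosing a rectangular opening — a picture frame. The two full-height stiles are 822 mm tall; the top rail sits at z = 735 and is 87 mm tall, so the border above the opening is 822 − 735 = 87 mm, matching the stile x-width.


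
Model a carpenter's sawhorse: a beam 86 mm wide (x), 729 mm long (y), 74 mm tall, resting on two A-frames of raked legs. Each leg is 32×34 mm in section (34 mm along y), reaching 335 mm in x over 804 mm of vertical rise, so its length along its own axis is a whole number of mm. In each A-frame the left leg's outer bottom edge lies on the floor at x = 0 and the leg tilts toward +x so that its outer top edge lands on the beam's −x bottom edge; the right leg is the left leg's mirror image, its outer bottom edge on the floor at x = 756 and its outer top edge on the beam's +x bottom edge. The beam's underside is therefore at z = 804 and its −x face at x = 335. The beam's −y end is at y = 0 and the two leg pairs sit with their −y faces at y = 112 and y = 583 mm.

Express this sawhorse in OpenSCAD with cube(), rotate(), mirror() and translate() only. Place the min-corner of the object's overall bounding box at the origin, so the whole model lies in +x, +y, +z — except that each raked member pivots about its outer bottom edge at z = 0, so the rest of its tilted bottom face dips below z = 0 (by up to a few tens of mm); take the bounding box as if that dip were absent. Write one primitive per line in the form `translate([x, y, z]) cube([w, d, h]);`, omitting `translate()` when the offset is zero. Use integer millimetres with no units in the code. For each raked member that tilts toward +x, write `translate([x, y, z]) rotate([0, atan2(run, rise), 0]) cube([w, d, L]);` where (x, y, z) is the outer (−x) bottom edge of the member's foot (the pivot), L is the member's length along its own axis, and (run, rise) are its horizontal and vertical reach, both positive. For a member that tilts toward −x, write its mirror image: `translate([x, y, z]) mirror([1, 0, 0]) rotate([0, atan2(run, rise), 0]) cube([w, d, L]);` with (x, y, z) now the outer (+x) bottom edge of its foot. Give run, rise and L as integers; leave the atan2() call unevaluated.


translate([335, 0, 804]) cube([86, 729, 74]);
translate([0, 112, 0]) rotate([0, atan2(335, 804), 0]) cube([32, 34, 871]);
translate([756, 112, 0]) mirror([1, 0, 0]) rotate([0, atan2(335, 804), 0]) cube([32, 34, 871]);
translate([0, 583, 0]) rotate([0, atan2(335, 804), 0]) cube([32, 34, 871]);
translate([756, 583, 0]) mirror([1, 0, 0]) rotate([0, atan2(335, 804), 0]) cube([32, 34, 871]);


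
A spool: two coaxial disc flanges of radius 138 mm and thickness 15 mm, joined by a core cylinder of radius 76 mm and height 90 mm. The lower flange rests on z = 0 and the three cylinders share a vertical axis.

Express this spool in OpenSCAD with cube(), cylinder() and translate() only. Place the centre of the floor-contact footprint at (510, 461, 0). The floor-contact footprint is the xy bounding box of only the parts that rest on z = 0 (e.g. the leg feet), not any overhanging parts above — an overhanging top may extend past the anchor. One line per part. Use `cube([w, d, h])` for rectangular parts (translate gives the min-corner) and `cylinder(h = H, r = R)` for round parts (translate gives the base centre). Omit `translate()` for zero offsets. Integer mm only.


translate([510, 461, 0]) cylinder(h = 15, r = 138);
translate([510, 461, 15]) cylinder(h = 90, r = 76);
translate([510, 461, 105]) cylinder(h = 15, r = 138);


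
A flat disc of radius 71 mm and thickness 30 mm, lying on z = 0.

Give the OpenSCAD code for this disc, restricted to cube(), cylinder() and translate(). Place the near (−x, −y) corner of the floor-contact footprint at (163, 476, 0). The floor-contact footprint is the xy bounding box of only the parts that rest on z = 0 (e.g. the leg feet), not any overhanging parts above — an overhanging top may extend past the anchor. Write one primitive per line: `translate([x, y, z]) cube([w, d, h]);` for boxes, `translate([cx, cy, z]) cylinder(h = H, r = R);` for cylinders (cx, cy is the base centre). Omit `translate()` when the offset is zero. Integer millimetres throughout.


translate([234, 547, 0]) cylinder(h = 30, r = 71);


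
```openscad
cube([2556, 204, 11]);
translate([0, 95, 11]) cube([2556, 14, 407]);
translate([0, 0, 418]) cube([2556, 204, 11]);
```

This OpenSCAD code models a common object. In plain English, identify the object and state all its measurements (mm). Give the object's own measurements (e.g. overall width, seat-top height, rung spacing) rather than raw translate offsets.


An I-beam lying along x, 2556 mm long. Overall section height 429 mm. Two flanges 204 mm wide (y) and 11 mm thick, one on the floor and one at the top; a web 14 mm thick runs between them, centred on the flange width.


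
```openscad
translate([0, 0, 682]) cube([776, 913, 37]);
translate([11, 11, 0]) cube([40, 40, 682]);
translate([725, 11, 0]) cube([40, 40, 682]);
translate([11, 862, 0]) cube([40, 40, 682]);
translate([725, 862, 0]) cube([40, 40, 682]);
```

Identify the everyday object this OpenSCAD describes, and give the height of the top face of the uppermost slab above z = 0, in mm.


A table. The table height is 719 mm.

A 776×913×37 slab sits at z = 682 on four 40 mm square posts — a table. The top surface is at 682 + 37 = 719 mm.


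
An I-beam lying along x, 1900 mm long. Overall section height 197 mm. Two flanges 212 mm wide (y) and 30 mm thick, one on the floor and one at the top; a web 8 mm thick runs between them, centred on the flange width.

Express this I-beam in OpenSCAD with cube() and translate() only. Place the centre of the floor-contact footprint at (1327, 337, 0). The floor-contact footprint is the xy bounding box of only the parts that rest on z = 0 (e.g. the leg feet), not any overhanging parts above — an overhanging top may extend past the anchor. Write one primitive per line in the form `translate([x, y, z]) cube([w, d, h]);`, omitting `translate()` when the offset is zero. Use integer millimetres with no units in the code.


translate([377, 231, 0]) cube([1900, 212, 30]);
translate([377, 333, 30]) cube([1900, 8, 137]);
translate([377, 231, 167]) cube([1900, 212, 30]);


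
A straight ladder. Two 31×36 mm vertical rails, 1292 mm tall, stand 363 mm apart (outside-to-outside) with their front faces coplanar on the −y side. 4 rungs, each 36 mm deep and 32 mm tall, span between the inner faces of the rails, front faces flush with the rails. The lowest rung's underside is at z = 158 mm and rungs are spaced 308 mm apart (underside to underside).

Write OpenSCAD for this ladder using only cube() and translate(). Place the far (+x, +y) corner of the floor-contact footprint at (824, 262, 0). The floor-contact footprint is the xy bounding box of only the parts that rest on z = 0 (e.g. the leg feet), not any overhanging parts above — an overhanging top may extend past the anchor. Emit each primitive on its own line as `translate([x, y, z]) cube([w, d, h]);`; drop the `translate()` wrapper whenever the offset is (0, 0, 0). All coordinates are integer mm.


translate([461, 226, 0]) cube([31, 36, 1292]);
translate([793, 226, 0]) cube([31, 36, 1292]);
translate([492, 226, 158]) cube([301, 36, 32]);
translate([492, 226, 466]) cube([301, 36, 32]);
translate([492, 226, 774]) cube([301, 36, 32]);
translate([492, 226, 1082]) cube([301, 36, 32]);


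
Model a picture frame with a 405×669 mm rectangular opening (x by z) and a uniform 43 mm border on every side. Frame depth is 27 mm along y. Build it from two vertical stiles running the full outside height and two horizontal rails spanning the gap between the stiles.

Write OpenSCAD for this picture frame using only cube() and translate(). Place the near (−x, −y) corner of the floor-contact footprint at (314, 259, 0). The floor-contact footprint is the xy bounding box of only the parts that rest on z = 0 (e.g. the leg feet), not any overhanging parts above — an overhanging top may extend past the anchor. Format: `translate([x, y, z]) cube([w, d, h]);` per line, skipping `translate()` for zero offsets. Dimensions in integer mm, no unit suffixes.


translate([314, 259, 0]) cube([43, 27, 755]);
translate([762, 259, 0]) cube([43, 27, 755]);
translate([357, 259, 0]) cube([405, 27, 43]);
translate([357, 259, 712]) cube([405, 27, 43]);


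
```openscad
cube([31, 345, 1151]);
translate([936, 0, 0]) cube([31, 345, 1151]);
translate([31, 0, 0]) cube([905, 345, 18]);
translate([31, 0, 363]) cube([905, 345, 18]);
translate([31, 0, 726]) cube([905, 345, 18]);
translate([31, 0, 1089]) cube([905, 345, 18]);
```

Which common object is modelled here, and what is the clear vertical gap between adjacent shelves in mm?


A bookshelf. The clear shelf gap is 345 mm.

Two tall side panels with 4 horizontal boards between them — a bookshelf. The first two shelf undersides are at z = 0 and z = 363; with shelf thickness 18, the clear gap is 363 − 0 − 18 = 345 mm.


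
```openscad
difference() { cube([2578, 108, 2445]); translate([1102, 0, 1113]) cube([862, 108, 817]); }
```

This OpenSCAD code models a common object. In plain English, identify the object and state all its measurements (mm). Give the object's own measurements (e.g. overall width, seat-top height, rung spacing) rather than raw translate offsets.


A wall 2578 mm long (x), 108 mm thick (y), 2445 mm tall, with a rectangular window opening cut through it. The opening is 862 mm wide and 817 mm tall; its sill is at z = 1113 mm and its near (−x) edge is 1102 mm from the wall's −x end. The opening passes through the full wall thickness.


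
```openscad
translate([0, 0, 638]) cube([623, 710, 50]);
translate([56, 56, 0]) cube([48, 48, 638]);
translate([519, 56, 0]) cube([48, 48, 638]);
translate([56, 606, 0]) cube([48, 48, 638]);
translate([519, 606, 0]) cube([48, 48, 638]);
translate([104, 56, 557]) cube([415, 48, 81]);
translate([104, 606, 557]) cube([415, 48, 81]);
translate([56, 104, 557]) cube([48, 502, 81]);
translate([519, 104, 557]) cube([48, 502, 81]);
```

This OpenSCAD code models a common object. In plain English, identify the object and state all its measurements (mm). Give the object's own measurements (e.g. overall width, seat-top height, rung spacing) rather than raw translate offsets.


A table: top 623 mm (x) × 710 mm (y), 50 mm thick, upper face at z = 688 mm, on four 48×48 mm square legs, each inset 56 mm from the nearest pair of top edges from z = 0 to the bottom of the top. Four apron rails, 48 mm thick and 81 mm tall, run between adjacent legs with their top edges flush with the underside of the top and their outer faces flush with the legs' outer faces.


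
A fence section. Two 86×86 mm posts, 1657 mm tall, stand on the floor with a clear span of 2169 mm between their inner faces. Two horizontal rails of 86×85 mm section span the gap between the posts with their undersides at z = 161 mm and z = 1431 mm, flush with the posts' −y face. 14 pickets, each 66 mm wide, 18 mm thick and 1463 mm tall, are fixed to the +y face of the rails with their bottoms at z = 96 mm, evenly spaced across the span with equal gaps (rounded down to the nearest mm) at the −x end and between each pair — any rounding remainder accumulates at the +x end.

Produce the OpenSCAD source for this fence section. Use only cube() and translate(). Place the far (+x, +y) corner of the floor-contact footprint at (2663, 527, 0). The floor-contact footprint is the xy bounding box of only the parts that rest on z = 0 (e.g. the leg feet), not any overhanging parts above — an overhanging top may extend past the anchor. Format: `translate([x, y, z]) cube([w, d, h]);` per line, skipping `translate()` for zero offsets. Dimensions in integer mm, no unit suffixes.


translate([322, 441, 0]) cube([86, 86, 1657]);
translate([2577, 441, 0]) cube([86, 86, 1657]);
translate([408, 441, 161]) cube([2169, 86, 85]);
translate([408, 441, 1431]) cube([2169, 86, 85]);
translate([491, 527, 96]) cube([66, 18, 1463]);
translate([640, 527, 96]) cube([66, 18, 1463]);
translate([789, 527, 96]) cube([66, 18, 1463]);
translate([938, 527, 96]) cube([66, 18, 1463]);
translate([1087, 527, 96]) cube([66, 18, 1463]);
translate([1236, 527, 96]) cube([66, 18, 1463]);
translate([1385, 527, 96]) cube([66, 18, 1463]);
translate([1534, 527, 96]) cube([66, 18, 1463]);
translate([1683, 527, 96]) cube([66, 18, 1463]);
translate([1832, 527, 96]) cube([66, 18, 1463]);
translate([1981, 527, 96]) cube([66, 18, 1463]);
translate([2130, 527, 96]) cube([66, 18, 1463]);
translate([2279, 527, 96]) cube([66, 18, 1463]);
translate([2428, 527, 96]) cube([66, 18, 1463]);


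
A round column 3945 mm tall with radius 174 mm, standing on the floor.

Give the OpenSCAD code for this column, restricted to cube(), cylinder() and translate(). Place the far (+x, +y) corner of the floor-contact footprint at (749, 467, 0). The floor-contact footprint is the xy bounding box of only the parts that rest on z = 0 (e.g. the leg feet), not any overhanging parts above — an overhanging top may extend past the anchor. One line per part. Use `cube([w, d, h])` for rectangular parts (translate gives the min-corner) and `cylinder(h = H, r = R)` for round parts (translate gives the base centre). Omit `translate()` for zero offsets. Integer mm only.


translate([575, 293, 0]) cylinder(h = 3945, r = 174);


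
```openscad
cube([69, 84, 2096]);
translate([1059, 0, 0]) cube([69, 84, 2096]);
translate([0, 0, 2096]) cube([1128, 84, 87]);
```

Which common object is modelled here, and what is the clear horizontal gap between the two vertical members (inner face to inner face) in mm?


A door frame. The clear opening width is 990 mm.

Two 2096 mm tall posts with a header on top — a door frame. The left jamb is 69 mm wide at x = 0; the right jamb starts at x = 1059. The clear opening is 1059 − 69 = 990 mm.


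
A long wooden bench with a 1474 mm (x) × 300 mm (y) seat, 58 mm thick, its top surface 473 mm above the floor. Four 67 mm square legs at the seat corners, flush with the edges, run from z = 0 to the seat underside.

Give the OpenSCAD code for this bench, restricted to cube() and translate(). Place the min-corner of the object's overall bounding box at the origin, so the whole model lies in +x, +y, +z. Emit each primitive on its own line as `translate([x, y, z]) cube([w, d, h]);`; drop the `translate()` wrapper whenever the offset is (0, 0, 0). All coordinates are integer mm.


translate([0, 0, 415]) cube([1474, 300, 58]);
cube([67, 67, 415]);
translate([0, 233, 0]) cube([67, 67, 415]);
translate([1407, 0, 0]) cube([67, 67, 415]);
translate([1407, 233, 0]) cube([67, 67, 415]);


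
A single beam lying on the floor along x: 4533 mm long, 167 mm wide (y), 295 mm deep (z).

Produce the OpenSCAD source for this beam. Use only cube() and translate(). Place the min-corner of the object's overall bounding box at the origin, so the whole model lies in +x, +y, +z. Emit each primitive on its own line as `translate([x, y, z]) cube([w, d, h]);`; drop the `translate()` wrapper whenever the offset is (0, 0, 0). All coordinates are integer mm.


cube([4533, 167, 295]);


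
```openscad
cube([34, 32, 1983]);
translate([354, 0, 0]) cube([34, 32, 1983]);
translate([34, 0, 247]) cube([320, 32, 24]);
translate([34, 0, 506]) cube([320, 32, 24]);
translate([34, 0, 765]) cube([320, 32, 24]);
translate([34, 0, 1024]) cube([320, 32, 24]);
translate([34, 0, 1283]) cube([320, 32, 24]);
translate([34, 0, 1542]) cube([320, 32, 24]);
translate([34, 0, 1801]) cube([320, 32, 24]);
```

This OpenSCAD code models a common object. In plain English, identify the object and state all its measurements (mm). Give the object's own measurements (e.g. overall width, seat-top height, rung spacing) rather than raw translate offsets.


A straight ladder. Two 34×32 mm vertical rails, 1983 mm tall, stand 388 mm apart (outside-to-outside) with their front faces coplanar on the −y side. 7 rungs, each 32 mm deep and 24 mm tall, span between the inner faces of the rails, front faces flush with the rails. The lowest rung's underside is at z = 247 mm and rungs are spaced 259 mm apart (underside to underside).


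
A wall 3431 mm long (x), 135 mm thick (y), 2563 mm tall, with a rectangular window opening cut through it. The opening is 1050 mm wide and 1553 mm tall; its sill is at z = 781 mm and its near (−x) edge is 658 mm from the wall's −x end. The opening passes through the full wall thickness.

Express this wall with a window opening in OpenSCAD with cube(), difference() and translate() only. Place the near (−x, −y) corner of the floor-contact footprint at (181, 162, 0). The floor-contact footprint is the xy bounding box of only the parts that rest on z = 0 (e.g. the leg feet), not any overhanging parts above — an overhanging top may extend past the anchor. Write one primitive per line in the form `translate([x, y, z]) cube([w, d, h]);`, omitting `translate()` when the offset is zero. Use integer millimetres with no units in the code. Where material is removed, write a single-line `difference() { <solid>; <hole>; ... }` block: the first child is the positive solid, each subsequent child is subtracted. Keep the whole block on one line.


difference() { translate([181, 162, 0]) cube([3431, 135, 2563]); translate([839, 162, 781]) cube([1050, 135, 1553]); }


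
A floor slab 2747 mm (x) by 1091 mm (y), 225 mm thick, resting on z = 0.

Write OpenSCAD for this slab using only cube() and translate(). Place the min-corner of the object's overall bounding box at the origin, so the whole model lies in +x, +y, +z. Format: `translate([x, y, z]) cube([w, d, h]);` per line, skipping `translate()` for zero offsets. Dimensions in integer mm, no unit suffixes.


cube([2747, 1091, 225]);


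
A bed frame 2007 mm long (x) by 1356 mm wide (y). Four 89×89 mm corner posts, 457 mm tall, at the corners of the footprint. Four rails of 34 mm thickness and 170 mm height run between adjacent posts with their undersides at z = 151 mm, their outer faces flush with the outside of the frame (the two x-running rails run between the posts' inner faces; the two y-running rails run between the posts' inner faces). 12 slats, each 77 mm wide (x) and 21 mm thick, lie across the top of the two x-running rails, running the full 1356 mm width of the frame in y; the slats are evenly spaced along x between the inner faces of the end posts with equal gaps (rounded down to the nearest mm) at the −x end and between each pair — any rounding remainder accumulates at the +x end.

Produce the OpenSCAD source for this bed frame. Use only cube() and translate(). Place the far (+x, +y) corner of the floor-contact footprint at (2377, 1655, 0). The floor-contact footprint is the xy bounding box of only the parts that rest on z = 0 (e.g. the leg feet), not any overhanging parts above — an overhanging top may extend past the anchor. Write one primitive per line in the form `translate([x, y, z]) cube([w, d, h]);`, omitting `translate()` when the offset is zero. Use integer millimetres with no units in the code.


translate([370, 299, 0]) cube([89, 89, 457]);
translate([370, 1566, 0]) cube([89, 89, 457]);
translate([2288, 299, 0]) cube([89, 89, 457]);
translate([2288, 1566, 0]) cube([89, 89, 457]);
translate([459, 299, 151]) cube([1829, 34, 170]);
translate([459, 1621, 151]) cube([1829, 34, 170]);
translate([370, 388, 151]) cube([34, 1178, 170]);
translate([2343, 388, 151]) cube([34, 1178, 170]);
translate([528, 299, 321]) cube([77, 1356, 21]);
translate([674, 299, 321]) cube([77, 1356, 21]);
translate([820, 299, 321]) cube([77, 1356, 21]);
translate([966, 299, 321]) cube([77, 1356, 21]);
translate([1112, 299, 321]) cube([77, 1356, 21]);
translate([1258, 299, 321]) cube([77, 1356, 21]);
translate([1404, 299, 321]) cube([77, 1356, 21]);
translate([1550, 299, 321]) cube([77, 1356, 21]);
translate([1696, 299, 321]) cube([77, 1356, 21]);
translate([1842, 299, 321]) cube([77, 1356, 21]);
translate([1988, 299, 321]) cube([77, 1356, 21]);
translate([2134, 299, 321]) cube([77, 1356, 21]);


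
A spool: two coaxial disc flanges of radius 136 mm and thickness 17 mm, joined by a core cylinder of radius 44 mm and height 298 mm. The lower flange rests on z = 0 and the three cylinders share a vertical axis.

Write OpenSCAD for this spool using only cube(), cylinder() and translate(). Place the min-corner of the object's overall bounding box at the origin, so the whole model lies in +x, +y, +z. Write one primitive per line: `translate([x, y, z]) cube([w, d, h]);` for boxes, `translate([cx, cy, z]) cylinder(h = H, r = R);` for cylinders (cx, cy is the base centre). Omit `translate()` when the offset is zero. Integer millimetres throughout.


translate([136, 136, 0]) cylinder(h = 17, r = 136);
translate([136, 136, 17]) cylinder(h = 298, r = 44);
translate([136, 136, 315]) cylinder(h = 17, r = 136);


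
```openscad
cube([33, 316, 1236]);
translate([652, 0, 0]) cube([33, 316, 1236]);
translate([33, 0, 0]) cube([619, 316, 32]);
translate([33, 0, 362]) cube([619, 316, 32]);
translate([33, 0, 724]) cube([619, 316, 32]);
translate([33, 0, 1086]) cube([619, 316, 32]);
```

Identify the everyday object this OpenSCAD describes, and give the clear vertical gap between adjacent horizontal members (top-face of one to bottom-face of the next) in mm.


A bookshelf. The clear shelf gap is 330 mm.

Two tall side panels with 4 horizontal boards between them — a bookshelf. The first two shelf undersides are at z = 0 and z = 362; with shelf thickness 32, the clear gap is 362 − 0 − 32 = 330 mm.


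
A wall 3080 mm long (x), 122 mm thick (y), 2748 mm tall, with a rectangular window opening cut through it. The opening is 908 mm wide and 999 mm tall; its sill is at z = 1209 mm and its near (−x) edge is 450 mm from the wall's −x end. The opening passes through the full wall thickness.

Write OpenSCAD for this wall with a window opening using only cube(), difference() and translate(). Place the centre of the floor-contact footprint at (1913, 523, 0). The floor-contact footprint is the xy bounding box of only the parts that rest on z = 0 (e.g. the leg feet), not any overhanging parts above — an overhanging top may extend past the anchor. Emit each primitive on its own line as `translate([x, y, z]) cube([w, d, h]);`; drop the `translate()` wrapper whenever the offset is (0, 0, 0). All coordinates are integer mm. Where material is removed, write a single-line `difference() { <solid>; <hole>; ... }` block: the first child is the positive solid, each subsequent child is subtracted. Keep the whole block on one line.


difference() { translate([373, 462, 0]) cube([3080, 122, 2748]); translate([823, 462, 1209]) cube([908, 122, 999]); }


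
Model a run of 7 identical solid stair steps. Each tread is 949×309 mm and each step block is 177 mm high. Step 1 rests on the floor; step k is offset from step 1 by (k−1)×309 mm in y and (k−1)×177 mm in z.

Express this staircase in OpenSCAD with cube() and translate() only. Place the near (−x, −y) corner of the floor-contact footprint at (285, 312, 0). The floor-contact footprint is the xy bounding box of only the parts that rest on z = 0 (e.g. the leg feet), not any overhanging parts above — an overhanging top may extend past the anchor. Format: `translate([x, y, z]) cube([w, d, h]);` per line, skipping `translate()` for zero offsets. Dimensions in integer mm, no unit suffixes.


translate([285, 312, 0]) cube([949, 309, 177]);
translate([285, 621, 177]) cube([949, 309, 177]);
translate([285, 930, 354]) cube([949, 309, 177]);
translate([285, 1239, 531]) cube([949, 309, 177]);
translate([285, 1548, 708]) cube([949, 309, 177]);
translate([285, 1857, 885]) cube([949, 309, 177]);
translate([285, 2166, 1062]) cube([949, 309, 177]);
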